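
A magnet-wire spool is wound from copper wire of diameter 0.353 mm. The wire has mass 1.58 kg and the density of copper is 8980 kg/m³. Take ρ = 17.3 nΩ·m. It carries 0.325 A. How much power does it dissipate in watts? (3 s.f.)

33.6 W

ρ = 17.3 nΩ·m = 1.73×10^-8 Ω·m
A = π(d/2)² = π(1.7650e-04 m)² = 9.7868e-08 m²
L = m/(density·A) = 1.58/(8980×9.7868e-08) = 1798 m
R = ρL/A = (1.73×10^-8)(1798)/(9.7868e-08) = 317.8 Ω
P = I²R = (0.325)² × 317.8 = 33.6 W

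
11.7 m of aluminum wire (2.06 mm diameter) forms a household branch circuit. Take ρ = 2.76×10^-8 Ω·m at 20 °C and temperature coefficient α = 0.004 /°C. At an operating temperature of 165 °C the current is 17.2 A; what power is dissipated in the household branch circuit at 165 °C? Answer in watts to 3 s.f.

A = π(d/2)² = π(1.0300e-03 m)² = 3.333e-06 m²
R₍20₎ = ρL/A = (2.76×10^-8)(11.7)/(3.333e-06) = 0.09689 Ω
R₍165₎ = R₍20₎(1 + αΔT) = 0.09689 × (1 + 0.004×145) = 0.1531 Ω
P = I²R = (17.2)² × 0.1531 = 45.3 W

45.3 W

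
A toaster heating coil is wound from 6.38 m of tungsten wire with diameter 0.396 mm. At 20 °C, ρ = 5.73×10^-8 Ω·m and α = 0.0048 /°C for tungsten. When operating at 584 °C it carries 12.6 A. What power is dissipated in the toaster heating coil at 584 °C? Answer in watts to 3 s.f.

1750 W

A = π(d/2)² = π(1.9800e-04 m)² = 1.232e-07 m²
R₍20₎ = ρL/A = (5.73×10^-8)(6.38)/(1.232e-07) = 2.968 Ω
R₍584₎ = R₍20₎(1 + αΔT) = 2.968 × (1 + 0.0048×564) = 11 Ω
P = I²R = (12.6)² × 11 = 1750 W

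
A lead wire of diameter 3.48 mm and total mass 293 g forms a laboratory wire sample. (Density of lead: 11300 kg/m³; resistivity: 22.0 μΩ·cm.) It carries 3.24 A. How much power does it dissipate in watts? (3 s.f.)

0.662 W

ρ = 22.0 μΩ·cm = 2.20×10^-7 Ω·m
A = π(d/2)² = π(1.7400e-03 m)² = 9.5115e-06 m²
L = m/(density·A) = 0.293/(11300×9.5115e-06) = 2.726 m
R = ρL/A = (2.20×10^-7)(2.726)/(9.5115e-06) = 0.06305 Ω
P = I²R = (3.24)² × 0.06305 = 0.662 W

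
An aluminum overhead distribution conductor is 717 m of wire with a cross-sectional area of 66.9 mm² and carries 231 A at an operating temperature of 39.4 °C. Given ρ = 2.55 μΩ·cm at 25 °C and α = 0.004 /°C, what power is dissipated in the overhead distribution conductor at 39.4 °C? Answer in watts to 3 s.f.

15400 W

ρ = 2.55 μΩ·cm = 2.55×10^-8 Ω·m
A = 66.9 mm² = 6.690e-05 m²
R₍25₎ = ρL/A = (2.55×10^-8)(717)/(6.690e-05) = 0.2733 Ω
R₍39.4₎ = R₍25₎(1 + αΔT) = 0.2733 × (1 + 0.004×14.4) = 0.289 Ω
P = I²R = (231)² × 0.289 = 15400 W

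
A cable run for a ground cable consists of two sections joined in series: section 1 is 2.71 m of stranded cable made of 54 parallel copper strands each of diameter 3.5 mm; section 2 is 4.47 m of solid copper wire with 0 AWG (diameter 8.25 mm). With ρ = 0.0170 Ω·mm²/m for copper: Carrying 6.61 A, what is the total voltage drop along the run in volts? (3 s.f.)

0.00998 V

ρ = 0.0170 Ω·mm²/m = 1.70×10^-8 Ω·m
Section 1: A_strand = π(1.7500e-03)² = 9.621e-06 m²; R₁ = ρL/(N·A_s) = (1.70×10^-8)(2.71)/(54×9.621e-06) = 8.867×10^-5 Ω
Section 2: A = π(8.25/2 mm)² = π(4.1250e-03 m)² = 5.346e-05 m²
R₂ = (1.70×10^-8)(4.47)/(5.346e-05) = 0.001422 Ω
R = R₁ + R₂ = 0.00151 Ω
V = IR = 6.61 × 0.00151 = 0.00998 V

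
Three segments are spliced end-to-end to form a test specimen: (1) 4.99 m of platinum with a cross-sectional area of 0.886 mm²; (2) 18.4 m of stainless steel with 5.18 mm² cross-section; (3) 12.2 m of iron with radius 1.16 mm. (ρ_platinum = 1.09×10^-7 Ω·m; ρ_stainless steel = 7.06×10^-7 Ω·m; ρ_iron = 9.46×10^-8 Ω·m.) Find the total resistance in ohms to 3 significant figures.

3.39 Ω

Seg 1: A = 0.886 mm² = 8.860e-07 m²
R_1 = (1.09×10^-7)(4.99)/(8.860e-07) = 0.6139 Ω
Seg 2: A = 5.18 mm² = 5.180e-06 m²
R_2 = (7.06×10^-7)(18.4)/(5.180e-06) = 2.508 Ω
Seg 3: A = πr² = π(1.1600e-03 m)² = 4.227e-06 m²
R_3 = (9.46×10^-8)(12.2)/(4.227e-06) = 0.273 Ω
R_total = R_1 + R_2 + R_3 = 3.39 Ω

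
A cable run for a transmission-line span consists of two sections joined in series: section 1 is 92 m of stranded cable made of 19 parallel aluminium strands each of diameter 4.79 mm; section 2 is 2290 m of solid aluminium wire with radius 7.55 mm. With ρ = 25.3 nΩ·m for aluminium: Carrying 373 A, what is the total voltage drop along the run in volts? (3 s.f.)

123 V

ρ = 25.3 nΩ·m = 2.53×10^-8 Ω·m
Section 1: A_strand = π(2.3950e-03)² = 1.802e-05 m²; R₁ = ρL/(N·A_s) = (2.53×10^-8)(92)/(19×1.802e-05) = 0.006798 Ω
Section 2: A = πr² = π(7.5500e-03 m)² = 1.791e-04 m²
R₂ = (2.53×10^-8)(2290)/(1.791e-04) = 0.3235 Ω
R = R₁ + R₂ = 0.3303 Ω
V = IR = 373 × 0.3303 = 123 V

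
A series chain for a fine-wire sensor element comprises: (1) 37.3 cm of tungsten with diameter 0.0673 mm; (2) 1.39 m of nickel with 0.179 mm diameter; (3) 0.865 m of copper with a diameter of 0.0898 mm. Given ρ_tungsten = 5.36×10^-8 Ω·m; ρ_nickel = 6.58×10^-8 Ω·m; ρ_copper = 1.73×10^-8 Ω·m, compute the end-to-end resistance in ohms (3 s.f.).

Seg 1: A = π(d/2)² = π(3.3650e-05 m)² = 3.557e-09 m²
R_1 = (5.36×10^-8)(0.373)/(3.557e-09) = 5.62 Ω
Seg 2: A = π(d/2)² = π(8.9500e-05 m)² = 2.516e-08 m²
R_2 = (6.58×10^-8)(1.39)/(2.516e-08) = 3.635 Ω
Seg 3: A = π(d/2)² = π(4.4900e-05 m)² = 6.333e-09 m²
R_3 = (1.73×10^-8)(0.865)/(6.333e-09) = 2.363 Ω
R_total = R_1 + R_2 + R_3 = 11.6 Ω

11.6 Ω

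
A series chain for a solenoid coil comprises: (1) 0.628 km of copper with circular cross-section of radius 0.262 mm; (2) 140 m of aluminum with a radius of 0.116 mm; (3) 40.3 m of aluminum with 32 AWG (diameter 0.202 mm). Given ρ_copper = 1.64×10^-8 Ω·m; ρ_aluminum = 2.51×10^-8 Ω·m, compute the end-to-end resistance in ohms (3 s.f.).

162 Ω

Seg 1: A = πr² = π(2.6200e-04 m)² = 2.157e-07 m²
R_1 = (1.64×10^-8)(628)/(2.157e-07) = 47.76 Ω
Seg 2: A = πr² = π(1.1600e-04 m)² = 4.227e-08 m²
R_2 = (2.51×10^-8)(140)/(4.227e-08) = 83.13 Ω
Seg 3: A = π(0.202/2 mm)² = π(1.0100e-04 m)² = 3.205e-08 m²
R_3 = (2.51×10^-8)(40.3)/(3.205e-08) = 31.56 Ω
R_total = R_1 + R_2 + R_3 = 162 Ω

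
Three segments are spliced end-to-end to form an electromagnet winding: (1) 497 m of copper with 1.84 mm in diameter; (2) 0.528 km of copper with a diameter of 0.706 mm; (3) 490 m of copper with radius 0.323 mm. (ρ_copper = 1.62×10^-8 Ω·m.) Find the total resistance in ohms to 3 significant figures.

49.1 Ω

Seg 1: A = π(d/2)² = π(9.2000e-04 m)² = 2.659e-06 m²
R_1 = (1.62×10^-8)(497)/(2.659e-06) = 3.028 Ω
Seg 2: A = π(d/2)² = π(3.5300e-04 m)² = 3.915e-07 m²
R_2 = (1.62×10^-8)(528)/(3.915e-07) = 21.85 Ω
Seg 3: A = πr² = π(3.2300e-04 m)² = 3.278e-07 m²
R_3 = (1.62×10^-8)(490)/(3.278e-07) = 24.22 Ω
R_total = R_1 + R_2 + R_3 = 49.1 Ω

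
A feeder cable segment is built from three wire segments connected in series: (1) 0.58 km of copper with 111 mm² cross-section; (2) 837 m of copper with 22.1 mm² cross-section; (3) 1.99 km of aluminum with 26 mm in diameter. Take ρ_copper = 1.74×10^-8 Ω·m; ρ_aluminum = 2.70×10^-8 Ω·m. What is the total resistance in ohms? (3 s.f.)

0.851 Ω

Seg 1: A = 111 mm² = 1.110e-04 m²
R_1 = (1.74×10^-8)(580)/(1.110e-04) = 0.09092 Ω
Seg 2: A = 22.1 mm² = 2.210e-05 m²
R_2 = (1.74×10^-8)(837)/(2.210e-05) = 0.659 Ω
Seg 3: A = π(d/2)² = π(1.3000e-02 m)² = 5.309e-04 m²
R_3 = (2.70×10^-8)(1990)/(5.309e-04) = 0.1012 Ω
R_total = R_1 + R_2 + R_3 = 0.851 Ω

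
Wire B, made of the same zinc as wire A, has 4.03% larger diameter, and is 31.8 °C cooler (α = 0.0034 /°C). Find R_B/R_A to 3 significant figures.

0.824

R ∝ ρL/d² with ρ ∝ (1+αΔT), so R_B/R_A = (1 + 4.03/100)⁻² × (1 − 0.0034×31.8)
= 0.924 × 0.8919 = 0.824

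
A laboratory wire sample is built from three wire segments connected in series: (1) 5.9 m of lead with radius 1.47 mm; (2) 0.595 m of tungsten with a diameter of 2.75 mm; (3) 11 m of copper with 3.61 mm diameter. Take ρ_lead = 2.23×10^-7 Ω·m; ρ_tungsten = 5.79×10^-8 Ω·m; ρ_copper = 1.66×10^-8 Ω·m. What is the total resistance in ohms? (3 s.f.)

0.217 Ω

Seg 1: A = πr² = π(1.4700e-03 m)² = 6.789e-06 m²
R_1 = (2.23×10^-7)(5.9)/(6.789e-06) = 0.1938 Ω
Seg 2: A = π(d/2)² = π(1.3750e-03 m)² = 5.940e-06 m²
R_2 = (5.79×10^-8)(0.595)/(5.940e-06) = 0.0058 Ω
Seg 3: A = π(d/2)² = π(1.8050e-03 m)² = 1.024e-05 m²
R_3 = (1.66×10^-8)(11)/(1.024e-05) = 0.01784 Ω
R_total = R_1 + R_2 + R_3 = 0.217 Ω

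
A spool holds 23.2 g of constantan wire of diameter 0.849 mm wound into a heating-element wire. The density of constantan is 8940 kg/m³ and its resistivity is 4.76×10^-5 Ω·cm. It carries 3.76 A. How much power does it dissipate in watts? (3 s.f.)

54.5 W

ρ = 4.76×10^-5 Ω·cm = 4.76×10^-7 Ω·m
A = π(d/2)² = π(4.2450e-04 m)² = 5.6612e-07 m²
L = m/(density·A) = 0.0232/(8940×5.6612e-07) = 4.584 m
R = ρL/A = (4.76×10^-7)(4.584)/(5.6612e-07) = 3.854 Ω
P = I²R = (3.76)² × 3.854 = 54.5 W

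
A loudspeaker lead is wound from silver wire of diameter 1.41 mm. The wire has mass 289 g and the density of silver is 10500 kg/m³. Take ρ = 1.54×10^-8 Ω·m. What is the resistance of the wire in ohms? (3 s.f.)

0.174 Ω

A = π(d/2)² = π(7.0500e-04 m)² = 1.5615e-06 m²
L = m/(density·A) = 0.289/(10500×1.5615e-06) = 17.63 m
R = ρL/A = (1.54×10^-8)(17.63)/(1.5615e-06) = 0.174 Ω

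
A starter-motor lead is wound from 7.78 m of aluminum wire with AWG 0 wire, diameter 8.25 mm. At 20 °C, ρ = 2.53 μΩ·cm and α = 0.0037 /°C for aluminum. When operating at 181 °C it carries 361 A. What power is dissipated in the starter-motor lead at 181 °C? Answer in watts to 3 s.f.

766 W

ρ = 2.53 μΩ·cm = 2.53×10^-8 Ω·m
A = π(8.25/2 mm)² = π(4.1250e-03 m)² = 5.346e-05 m²
R₍20₎ = ρL/A = (2.53×10^-8)(7.78)/(5.346e-05) = 0.003682 Ω
R₍181₎ = R₍20₎(1 + αΔT) = 0.003682 × (1 + 0.0037×161) = 0.005876 Ω
P = I²R = (361)² × 0.005876 = 766 W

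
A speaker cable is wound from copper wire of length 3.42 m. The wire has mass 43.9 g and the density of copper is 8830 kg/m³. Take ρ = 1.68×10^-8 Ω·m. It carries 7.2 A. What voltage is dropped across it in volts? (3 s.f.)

A = m/(density·L) = 0.0439/(8830×3.42) = 1.4537e-06 m²
R = ρL/A = (1.68×10^-8)(3.42)/(1.4537e-06) = 0.03952 Ω
V = IR = 7.2 × 0.03952 = 0.285 V

0.285 V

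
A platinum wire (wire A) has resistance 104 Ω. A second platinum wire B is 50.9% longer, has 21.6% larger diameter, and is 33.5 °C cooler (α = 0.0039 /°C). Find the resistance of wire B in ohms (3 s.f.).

92.3 Ω

R ∝ ρL/d² with ρ ∝ (1+αΔT), so R_B/R_A = (1 + 50.9/100) × (1 + 21.6/100)⁻² × (1 − 0.0039×33.5)
= 1.509 × 0.6763 × 0.8693 = 0.8872
R_B = 0.8872 × 104 = 92.3 Ω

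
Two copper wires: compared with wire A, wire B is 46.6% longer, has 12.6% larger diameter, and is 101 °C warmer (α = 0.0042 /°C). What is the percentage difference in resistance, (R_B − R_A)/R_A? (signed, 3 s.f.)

64.7%

R ∝ ρL/d² with ρ ∝ (1+αΔT), so R_B/R_A = (1 + 46.6/100) × (1 + 12.6/100)⁻² × (1 + 0.0042×101)
= 1.466 × 0.7887 × 1.424 = 1.647
(R_B − R_A)/R_A = 1.647 − 1 = 64.7%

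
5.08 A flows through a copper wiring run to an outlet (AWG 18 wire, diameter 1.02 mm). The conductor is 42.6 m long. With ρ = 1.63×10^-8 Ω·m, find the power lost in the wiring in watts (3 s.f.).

21.9 W

A = π(1.02/2 mm)² = π(5.1000e-04 m)² = 8.171e-07 m²
R = ρL/A = (1.63×10^-8)(42.6)/(8.171e-07) = 0.8498 Ω
P = I²R = (5.08)² × 0.8498 = 21.9 W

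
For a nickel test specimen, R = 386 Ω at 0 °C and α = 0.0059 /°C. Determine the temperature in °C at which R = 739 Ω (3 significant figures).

155 °C

R = R₀(1 + α(T − T₀)) ⇒ T = T₀ + (R/R₀ − 1)/α
T = 0 + (739/386 − 1)/0.0059 = 0 + (0.9145)/0.0059 = 155 °C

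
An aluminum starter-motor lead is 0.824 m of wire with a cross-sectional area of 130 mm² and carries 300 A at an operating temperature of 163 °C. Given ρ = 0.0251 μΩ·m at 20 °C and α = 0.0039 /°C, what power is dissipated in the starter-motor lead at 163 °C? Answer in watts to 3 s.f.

ρ = 0.0251 μΩ·m = 2.51×10^-8 Ω·m
A = 130 mm² = 1.300e-04 m²
R₍20₎ = ρL/A = (2.51×10^-8)(0.824)/(1.300e-04) = 1.591×10^-4 Ω
R₍163₎ = R₍20₎(1 + αΔT) = 1.591×10^-4 × (1 + 0.0039×143) = 2.478×10^-4 Ω
P = I²R = (300)² × 2.478×10^-4 = 22.3 W

22.3 W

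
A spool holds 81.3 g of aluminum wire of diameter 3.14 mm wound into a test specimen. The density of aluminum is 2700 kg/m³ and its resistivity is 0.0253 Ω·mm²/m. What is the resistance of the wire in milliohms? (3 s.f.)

12.7 mΩ

ρ = 0.0253 Ω·mm²/m = 2.53×10^-8 Ω·m
A = π(d/2)² = π(1.5700e-03 m)² = 7.7437e-06 m²
L = m/(density·A) = 0.0813/(2700×7.7437e-06) = 3.888 m
R = ρL/A = (2.53×10^-8)(3.888)/(7.7437e-06) = 12.7 mΩ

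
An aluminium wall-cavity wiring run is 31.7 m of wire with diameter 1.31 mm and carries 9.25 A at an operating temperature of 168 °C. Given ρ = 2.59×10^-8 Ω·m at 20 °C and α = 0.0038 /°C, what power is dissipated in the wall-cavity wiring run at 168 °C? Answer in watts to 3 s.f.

81.4 W

A = π(d/2)² = π(6.5500e-04 m)² = 1.348e-06 m²
R₍20₎ = ρL/A = (2.59×10^-8)(31.7)/(1.348e-06) = 0.6092 Ω
R₍168₎ = R₍20₎(1 + αΔT) = 0.6092 × (1 + 0.0038×148) = 0.9517 Ω
P = I²R = (9.25)² × 0.9517 = 81.4 W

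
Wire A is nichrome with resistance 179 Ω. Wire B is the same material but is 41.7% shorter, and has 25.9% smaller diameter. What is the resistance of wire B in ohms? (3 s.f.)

R ∝ L/d², so R_B/R_A = (1 − 41.7/100) × (1 − 25.9/100)⁻²
= 0.583 × 1.821 = 1.062
R_B = 1.062 × 179 = 190 Ω

190 Ω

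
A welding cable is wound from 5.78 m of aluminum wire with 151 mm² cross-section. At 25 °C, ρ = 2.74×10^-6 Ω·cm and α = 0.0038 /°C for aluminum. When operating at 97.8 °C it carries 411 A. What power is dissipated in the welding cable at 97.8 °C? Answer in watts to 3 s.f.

ρ = 2.74×10^-6 Ω·cm = 2.74×10^-8 Ω·m
A = 151 mm² = 1.510e-04 m²
R₍25₎ = ρL/A = (2.74×10^-8)(5.78)/(1.510e-04) = 0.001049 Ω
R₍97.8₎ = R₍25₎(1 + αΔT) = 0.001049 × (1 + 0.0038×72.8) = 0.001339 Ω
P = I²R = (411)² × 0.001339 = 226 W

226 W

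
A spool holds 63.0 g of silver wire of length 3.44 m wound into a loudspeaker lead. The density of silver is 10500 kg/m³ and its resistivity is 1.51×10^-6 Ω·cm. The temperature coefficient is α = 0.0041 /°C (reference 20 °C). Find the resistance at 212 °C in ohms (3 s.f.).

ρ = 1.51×10^-6 Ω·cm = 1.51×10^-8 Ω·m
A = m/(density·L) = 0.063/(10500×3.44) = 1.7442e-06 m²
R = ρL/A = (1.51×10^-8)(3.44)/(1.7442e-06) = 0.02978 Ω
R(212 °C) = 0.02978 × (1 + 0.0041×192) = 0.0532 Ω

0.0532 Ω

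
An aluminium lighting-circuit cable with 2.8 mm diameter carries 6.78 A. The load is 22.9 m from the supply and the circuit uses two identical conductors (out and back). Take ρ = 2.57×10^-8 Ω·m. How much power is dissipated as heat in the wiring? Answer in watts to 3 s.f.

A = π(d/2)² = π(1.4000e-03 m)² = 6.158e-06 m²
Total conductor length (both ways) L = 2 × 22.9 = 45.8 m
R = ρL/A = (2.57×10^-8)(45.8)/(6.158e-06) = 0.1912 Ω
P = I²R = (6.78)² × 0.1912 = 8.79 W

8.79 W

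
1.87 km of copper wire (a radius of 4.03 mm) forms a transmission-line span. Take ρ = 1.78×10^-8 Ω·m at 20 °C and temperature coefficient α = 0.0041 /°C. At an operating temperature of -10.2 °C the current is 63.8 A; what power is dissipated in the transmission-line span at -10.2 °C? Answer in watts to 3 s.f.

2330 W

A = πr² = π(4.0300e-03 m)² = 5.102e-05 m²
R₍20₎ = ρL/A = (1.78×10^-8)(1870)/(5.102e-05) = 0.6524 Ω
R₍-10.2₎ = R₍20₎(1 + αΔT) = 0.6524 × (1 + 0.0041×-30.2) = 0.5716 Ω
P = I²R = (63.8)² × 0.5716 = 2330 W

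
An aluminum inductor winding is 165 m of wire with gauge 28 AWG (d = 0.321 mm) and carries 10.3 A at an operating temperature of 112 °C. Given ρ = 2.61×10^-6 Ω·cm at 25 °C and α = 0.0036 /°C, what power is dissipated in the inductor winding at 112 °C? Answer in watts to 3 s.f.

ρ = 2.61×10^-6 Ω·cm = 2.61×10^-8 Ω·m
A = π(0.321/2 mm)² = π(1.6050e-04 m)² = 8.093e-08 m²
R₍25₎ = ρL/A = (2.61×10^-8)(165)/(8.093e-08) = 53.21 Ω
R₍112₎ = R₍25₎(1 + αΔT) = 53.21 × (1 + 0.0036×87) = 69.88 Ω
P = I²R = (10.3)² × 69.88 = 7410 W

7410 W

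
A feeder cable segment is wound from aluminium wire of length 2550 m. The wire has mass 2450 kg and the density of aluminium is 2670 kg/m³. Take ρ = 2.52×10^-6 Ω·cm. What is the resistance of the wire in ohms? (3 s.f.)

ρ = 2.52×10^-6 Ω·cm = 2.52×10^-8 Ω·m
A = m/(density·L) = 2450/(2670×2550) = 3.5984e-04 m²
R = ρL/A = (2.52×10^-8)(2550)/(3.5984e-04) = 0.179 Ω

0.179 Ω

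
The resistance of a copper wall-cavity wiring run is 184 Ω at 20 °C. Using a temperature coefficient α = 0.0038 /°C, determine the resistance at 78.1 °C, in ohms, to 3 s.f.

ΔT = 78.1 − 20 = 58.1 °C
R = R₀(1 + αΔT) = 184 × (1 + 0.0038×58.1) = 184 × 1.221 = 225 Ω

225 Ω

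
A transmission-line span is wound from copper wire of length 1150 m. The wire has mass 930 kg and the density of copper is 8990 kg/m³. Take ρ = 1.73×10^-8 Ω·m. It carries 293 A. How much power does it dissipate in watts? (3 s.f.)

19000 W

A = m/(density·L) = 930/(8990×1150) = 8.9955e-05 m²
R = ρL/A = (1.73×10^-8)(1150)/(8.9955e-05) = 0.2212 Ω
P = I²R = (293)² × 0.2212 = 19000 W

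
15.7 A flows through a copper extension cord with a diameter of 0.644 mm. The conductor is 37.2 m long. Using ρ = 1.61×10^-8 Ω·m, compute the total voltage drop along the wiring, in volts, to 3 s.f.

28.9 V

A = π(d/2)² = π(3.2200e-04 m)² = 3.257e-07 m²
R = ρL/A = (1.61×10^-8)(37.2)/(3.257e-07) = 1.839 Ω
V = IR = 15.7 × 1.839 = 28.9 V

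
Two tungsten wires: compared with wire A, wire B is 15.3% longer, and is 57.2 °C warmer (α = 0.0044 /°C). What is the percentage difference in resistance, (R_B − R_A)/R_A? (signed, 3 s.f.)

44.3%

R ∝ ρL/d² with ρ ∝ (1+αΔT), so R_B/R_A = (1 + 15.3/100) × (1 + 0.0044×57.2)
= 1.153 × 1.252 = 1.443
(R_B − R_A)/R_A = 1.443 − 1 = 44.3%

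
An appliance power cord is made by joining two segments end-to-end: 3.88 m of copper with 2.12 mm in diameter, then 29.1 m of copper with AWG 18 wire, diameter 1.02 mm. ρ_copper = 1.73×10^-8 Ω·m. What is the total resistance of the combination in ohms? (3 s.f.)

0.635 Ω

Segment 1: A = π(d/2)² = π(1.0600e-03 m)² = 3.530e-06 m²
R₁ = ρL/A = (1.73×10^-8)(3.88)/(3.530e-06) = 0.01902 Ω
Segment 2: A = π(1.02/2 mm)² = π(5.1000e-04 m)² = 8.171e-07 m²
R₂ = (1.73×10^-8)(29.1)/(8.171e-07) = 0.6161 Ω
R = R₁ + R₂ = 0.635 Ω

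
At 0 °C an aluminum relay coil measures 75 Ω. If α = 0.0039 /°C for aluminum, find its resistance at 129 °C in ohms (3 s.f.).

113 Ω

ΔT = 129 − 0 = 129 °C
R = R₀(1 + αΔT) = 75 × (1 + 0.0039×129) = 75 × 1.503 = 113 Ω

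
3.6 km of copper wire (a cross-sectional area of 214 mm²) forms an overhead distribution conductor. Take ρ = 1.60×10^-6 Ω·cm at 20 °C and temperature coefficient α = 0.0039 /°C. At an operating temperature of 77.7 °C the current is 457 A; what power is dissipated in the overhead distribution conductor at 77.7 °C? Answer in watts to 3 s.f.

ρ = 1.60×10^-6 Ω·cm = 1.60×10^-8 Ω·m
A = 214 mm² = 2.140e-04 m²
R₍20₎ = ρL/A = (1.60×10^-8)(3600)/(2.140e-04) = 0.2692 Ω
R₍77.7₎ = R₍20₎(1 + αΔT) = 0.2692 × (1 + 0.0039×57.7) = 0.3297 Ω
P = I²R = (457)² × 0.3297 = 68900 W

68900 W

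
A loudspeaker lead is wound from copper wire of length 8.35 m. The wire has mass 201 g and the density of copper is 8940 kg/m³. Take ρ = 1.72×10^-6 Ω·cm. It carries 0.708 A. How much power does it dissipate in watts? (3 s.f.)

ρ = 1.72×10^-6 Ω·cm = 1.72×10^-8 Ω·m
A = m/(density·L) = 0.201/(8940×8.35) = 2.6926e-06 m²
R = ρL/A = (1.72×10^-8)(8.35)/(2.6926e-06) = 0.05334 Ω
P = I²R = (0.708)² × 0.05334 = 0.0267 W

0.0267 W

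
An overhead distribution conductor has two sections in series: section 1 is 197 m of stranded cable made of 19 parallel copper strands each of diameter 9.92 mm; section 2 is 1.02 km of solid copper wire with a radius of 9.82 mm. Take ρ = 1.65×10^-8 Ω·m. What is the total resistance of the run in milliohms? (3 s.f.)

Section 1: A_strand = π(4.9600e-03)² = 7.729e-05 m²; R₁ = ρL/(N·A_s) = (1.65×10^-8)(197)/(19×7.729e-05) = 0.002214 Ω
Section 2: A = πr² = π(9.8200e-03 m)² = 3.030e-04 m²
R₂ = (1.65×10^-8)(1020)/(3.030e-04) = 0.05555 Ω
R = R₁ + R₂ = 57.8 mΩ

57.8 mΩ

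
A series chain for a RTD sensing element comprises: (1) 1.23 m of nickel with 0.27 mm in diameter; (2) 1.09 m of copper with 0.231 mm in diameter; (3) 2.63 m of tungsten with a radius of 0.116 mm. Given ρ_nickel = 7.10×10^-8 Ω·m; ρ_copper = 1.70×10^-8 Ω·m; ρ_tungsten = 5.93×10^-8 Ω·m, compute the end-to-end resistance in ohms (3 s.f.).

Seg 1: A = π(d/2)² = π(1.3500e-04 m)² = 5.726e-08 m²
R_1 = (7.10×10^-8)(1.23)/(5.726e-08) = 1.525 Ω
Seg 2: A = π(d/2)² = π(1.1550e-04 m)² = 4.191e-08 m²
R_2 = (1.70×10^-8)(1.09)/(4.191e-08) = 0.4421 Ω
Seg 3: A = πr² = π(1.1600e-04 m)² = 4.227e-08 m²
R_3 = (5.93×10^-8)(2.63)/(4.227e-08) = 3.689 Ω
R_total = R_1 + R_2 + R_3 = 5.66 Ω

5.66 Ω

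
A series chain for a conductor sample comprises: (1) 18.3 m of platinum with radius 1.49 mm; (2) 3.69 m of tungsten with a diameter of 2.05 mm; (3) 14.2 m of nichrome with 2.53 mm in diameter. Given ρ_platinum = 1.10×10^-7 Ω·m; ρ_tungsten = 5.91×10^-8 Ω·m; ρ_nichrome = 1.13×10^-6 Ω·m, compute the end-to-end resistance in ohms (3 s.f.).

3.55 Ω

Seg 1: A = πr² = π(1.4900e-03 m)² = 6.975e-06 m²
R_1 = (1.10×10^-7)(18.3)/(6.975e-06) = 0.2886 Ω
Seg 2: A = π(d/2)² = π(1.0250e-03 m)² = 3.301e-06 m²
R_2 = (5.91×10^-8)(3.69)/(3.301e-06) = 0.06607 Ω
Seg 3: A = π(d/2)² = π(1.2650e-03 m)² = 5.027e-06 m²
R_3 = (1.13×10^-6)(14.2)/(5.027e-06) = 3.192 Ω
R_total = R_1 + R_2 + R_3 = 3.55 Ω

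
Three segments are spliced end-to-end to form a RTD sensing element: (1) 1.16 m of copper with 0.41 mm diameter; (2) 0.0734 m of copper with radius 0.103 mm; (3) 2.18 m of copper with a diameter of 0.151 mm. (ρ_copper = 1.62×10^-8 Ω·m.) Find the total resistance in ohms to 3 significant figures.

2.15 Ω

Seg 1: A = π(d/2)² = π(2.0500e-04 m)² = 1.320e-07 m²
R_1 = (1.62×10^-8)(1.16)/(1.320e-07) = 0.1423 Ω
Seg 2: A = πr² = π(1.0300e-04 m)² = 3.333e-08 m²
R_2 = (1.62×10^-8)(0.0734)/(3.333e-08) = 0.03568 Ω
Seg 3: A = π(d/2)² = π(7.5500e-05 m)² = 1.791e-08 m²
R_3 = (1.62×10^-8)(2.18)/(1.791e-08) = 1.972 Ω
R_total = R_1 + R_2 + R_3 = 2.15 Ω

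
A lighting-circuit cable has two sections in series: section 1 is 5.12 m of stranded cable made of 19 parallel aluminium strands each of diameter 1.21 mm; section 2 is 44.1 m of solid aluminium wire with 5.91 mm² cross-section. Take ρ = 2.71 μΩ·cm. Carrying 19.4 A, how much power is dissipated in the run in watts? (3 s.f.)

ρ = 2.71 μΩ·cm = 2.71×10^-8 Ω·m
Section 1: A_strand = π(6.0500e-04)² = 1.150e-06 m²; R₁ = ρL/(N·A_s) = (2.71×10^-8)(5.12)/(19×1.150e-06) = 0.006351 Ω
Section 2: A = 5.91 mm² = 5.910e-06 m²
R₂ = (2.71×10^-8)(44.1)/(5.910e-06) = 0.2022 Ω
R = R₁ + R₂ = 0.2086 Ω
P = I²R = (19.4)² × 0.2086 = 78.5 W

78.5 W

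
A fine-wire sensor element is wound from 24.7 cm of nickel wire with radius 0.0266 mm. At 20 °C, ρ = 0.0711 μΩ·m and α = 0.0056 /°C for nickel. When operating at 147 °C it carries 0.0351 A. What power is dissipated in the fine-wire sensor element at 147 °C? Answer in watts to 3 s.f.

0.0167 W

ρ = 0.0711 μΩ·m = 7.11×10^-8 Ω·m
A = πr² = π(2.6600e-05 m)² = 2.223e-09 m²
R₍20₎ = ρL/A = (7.11×10^-8)(0.247)/(2.223e-09) = 7.9 Ω
R₍147₎ = R₍20₎(1 + αΔT) = 7.9 × (1 + 0.0056×127) = 13.52 Ω
P = I²R = (0.0351)² × 13.52 = 0.0167 W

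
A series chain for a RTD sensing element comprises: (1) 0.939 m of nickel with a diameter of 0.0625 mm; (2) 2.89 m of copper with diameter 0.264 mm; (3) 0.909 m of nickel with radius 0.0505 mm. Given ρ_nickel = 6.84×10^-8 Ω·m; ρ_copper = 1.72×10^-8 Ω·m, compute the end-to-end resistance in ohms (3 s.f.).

Seg 1: A = π(d/2)² = π(3.1250e-05 m)² = 3.068e-09 m²
R_1 = (6.84×10^-8)(0.939)/(3.068e-09) = 20.93 Ω
Seg 2: A = π(d/2)² = π(1.3200e-04 m)² = 5.474e-08 m²
R_2 = (1.72×10^-8)(2.89)/(5.474e-08) = 0.9081 Ω
Seg 3: A = πr² = π(5.0500e-05 m)² = 8.012e-09 m²
R_3 = (6.84×10^-8)(0.909)/(8.012e-09) = 7.76 Ω
R_total = R_1 + R_2 + R_3 = 29.6 Ω

29.6 Ω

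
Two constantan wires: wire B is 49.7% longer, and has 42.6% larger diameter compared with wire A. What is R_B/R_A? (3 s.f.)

0.736

R ∝ L/d², so R_B/R_A = (1 + 49.7/100) × (1 + 42.6/100)⁻²
= 1.497 × 0.4918 = 0.736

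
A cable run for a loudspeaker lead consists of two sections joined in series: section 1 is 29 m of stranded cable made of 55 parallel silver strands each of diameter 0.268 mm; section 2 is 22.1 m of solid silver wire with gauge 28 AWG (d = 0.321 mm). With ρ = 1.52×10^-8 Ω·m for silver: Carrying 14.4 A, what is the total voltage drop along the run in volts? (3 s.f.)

61.8 V

Section 1: A_strand = π(1.3400e-04)² = 5.641e-08 m²; R₁ = ρL/(N·A_s) = (1.52×10^-8)(29)/(55×5.641e-08) = 0.1421 Ω
Section 2: A = π(0.321/2 mm)² = π(1.6050e-04 m)² = 8.093e-08 m²
R₂ = (1.52×10^-8)(22.1)/(8.093e-08) = 4.151 Ω
R = R₁ + R₂ = 4.293 Ω
V = IR = 14.4 × 4.293 = 61.8 V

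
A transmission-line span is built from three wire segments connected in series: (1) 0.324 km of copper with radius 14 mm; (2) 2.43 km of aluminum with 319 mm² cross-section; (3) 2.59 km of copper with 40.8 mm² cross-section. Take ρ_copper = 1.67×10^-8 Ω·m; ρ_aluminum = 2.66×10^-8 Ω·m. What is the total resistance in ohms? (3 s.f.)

1.27 Ω

Seg 1: A = πr² = π(1.4000e-02 m)² = 6.158e-04 m²
R_1 = (1.67×10^-8)(324)/(6.158e-04) = 0.008787 Ω
Seg 2: A = 319 mm² = 3.190e-04 m²
R_2 = (2.66×10^-8)(2430)/(3.190e-04) = 0.2026 Ω
Seg 3: A = 40.8 mm² = 4.080e-05 m²
R_3 = (1.67×10^-8)(2590)/(4.080e-05) = 1.06 Ω
R_total = R_1 + R_2 + R_3 = 1.27 Ω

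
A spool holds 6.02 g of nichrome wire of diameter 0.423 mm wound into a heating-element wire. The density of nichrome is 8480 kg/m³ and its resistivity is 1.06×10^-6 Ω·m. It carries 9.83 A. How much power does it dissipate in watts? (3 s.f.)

A = π(d/2)² = π(2.1150e-04 m)² = 1.4053e-07 m²
L = m/(density·A) = 0.00602/(8480×1.4053e-07) = 5.052 m
R = ρL/A = (1.06×10^-6)(5.052)/(1.4053e-07) = 38.1 Ω
P = I²R = (9.83)² × 38.1 = 3680 W

3680 W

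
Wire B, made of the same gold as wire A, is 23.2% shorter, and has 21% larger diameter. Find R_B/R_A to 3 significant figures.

0.525

R ∝ L/d², so R_B/R_A = (1 − 23.2/100) × (1 + 21/100)⁻²
= 0.768 × 0.683 = 0.525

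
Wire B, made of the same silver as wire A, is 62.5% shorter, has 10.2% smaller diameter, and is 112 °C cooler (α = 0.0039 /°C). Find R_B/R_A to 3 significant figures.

R ∝ ρL/d² with ρ ∝ (1+αΔT), so R_B/R_A = (1 − 62.5/100) × (1 − 10.2/100)⁻² × (1 − 0.0039×112)
= 0.375 × 1.24 × 0.5632 = 0.262

0.262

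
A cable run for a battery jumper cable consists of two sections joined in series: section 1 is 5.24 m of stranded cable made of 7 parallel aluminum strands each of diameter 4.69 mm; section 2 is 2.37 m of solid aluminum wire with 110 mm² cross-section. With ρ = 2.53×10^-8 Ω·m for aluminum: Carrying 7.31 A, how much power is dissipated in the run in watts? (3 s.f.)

Section 1: A_strand = π(2.3450e-03)² = 1.728e-05 m²; R₁ = ρL/(N·A_s) = (2.53×10^-8)(5.24)/(7×1.728e-05) = 0.001096 Ω
Section 2: A = 110 mm² = 1.100e-04 m²
R₂ = (2.53×10^-8)(2.37)/(1.100e-04) = 5.451×10^-4 Ω
R = R₁ + R₂ = 0.001641 Ω
P = I²R = (7.31)² × 0.001641 = 0.0877 W

0.0877 W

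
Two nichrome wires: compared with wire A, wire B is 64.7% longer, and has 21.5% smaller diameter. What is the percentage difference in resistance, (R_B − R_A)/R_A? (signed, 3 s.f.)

167%

R ∝ L/d², so R_B/R_A = (1 + 64.7/100) × (1 − 21.5/100)⁻²
= 1.647 × 1.623 = 2.673
(R_B − R_A)/R_A = 2.673 − 1 = 167%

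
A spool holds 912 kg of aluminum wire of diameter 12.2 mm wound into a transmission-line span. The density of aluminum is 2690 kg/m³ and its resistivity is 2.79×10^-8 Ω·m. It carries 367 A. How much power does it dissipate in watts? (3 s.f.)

A = π(d/2)² = π(6.1000e-03 m)² = 1.1690e-04 m²
L = m/(density·A) = 912/(2690×1.1690e-04) = 2900 m
R = ρL/A = (2.79×10^-8)(2900)/(1.1690e-04) = 0.6922 Ω
P = I²R = (367)² × 0.6922 = 93200 W

93200 W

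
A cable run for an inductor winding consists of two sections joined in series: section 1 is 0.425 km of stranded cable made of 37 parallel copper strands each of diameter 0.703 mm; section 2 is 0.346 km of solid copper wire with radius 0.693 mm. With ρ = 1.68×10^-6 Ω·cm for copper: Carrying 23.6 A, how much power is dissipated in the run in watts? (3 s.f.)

2420 W

ρ = 1.68×10^-6 Ω·cm = 1.68×10^-8 Ω·m
Section 1: A_strand = π(3.5150e-04)² = 3.882e-07 m²; R₁ = ρL/(N·A_s) = (1.68×10^-8)(425)/(37×3.882e-07) = 0.4972 Ω
Section 2: A = πr² = π(6.9300e-04 m)² = 1.509e-06 m²
R₂ = (1.68×10^-8)(346)/(1.509e-06) = 3.853 Ω
R = R₁ + R₂ = 4.35 Ω
P = I²R = (23.6)² × 4.35 = 2420 W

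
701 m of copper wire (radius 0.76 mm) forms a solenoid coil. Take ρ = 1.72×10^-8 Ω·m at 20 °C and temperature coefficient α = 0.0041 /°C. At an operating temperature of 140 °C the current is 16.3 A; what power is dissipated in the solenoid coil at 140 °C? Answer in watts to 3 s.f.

2630 W

A = πr² = π(7.6000e-04 m)² = 1.815e-06 m²
R₍20₎ = ρL/A = (1.72×10^-8)(701)/(1.815e-06) = 6.645 Ω
R₍140₎ = R₍20₎(1 + αΔT) = 6.645 × (1 + 0.0041×120) = 9.914 Ω
P = I²R = (16.3)² × 9.914 = 2630 W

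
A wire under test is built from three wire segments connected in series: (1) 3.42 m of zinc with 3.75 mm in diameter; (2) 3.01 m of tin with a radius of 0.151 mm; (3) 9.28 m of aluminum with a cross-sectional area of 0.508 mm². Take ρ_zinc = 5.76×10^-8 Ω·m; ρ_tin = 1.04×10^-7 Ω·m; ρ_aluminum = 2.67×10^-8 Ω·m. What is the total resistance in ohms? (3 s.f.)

4.88 Ω

Seg 1: A = π(d/2)² = π(1.8750e-03 m)² = 1.104e-05 m²
R_1 = (5.76×10^-8)(3.42)/(1.104e-05) = 0.01784 Ω
Seg 2: A = πr² = π(1.5100e-04 m)² = 7.163e-08 m²
R_2 = (1.04×10^-7)(3.01)/(7.163e-08) = 4.37 Ω
Seg 3: A = 0.508 mm² = 5.080e-07 m²
R_3 = (2.67×10^-8)(9.28)/(5.080e-07) = 0.4877 Ω
R_total = R_1 + R_2 + R_3 = 4.88 Ω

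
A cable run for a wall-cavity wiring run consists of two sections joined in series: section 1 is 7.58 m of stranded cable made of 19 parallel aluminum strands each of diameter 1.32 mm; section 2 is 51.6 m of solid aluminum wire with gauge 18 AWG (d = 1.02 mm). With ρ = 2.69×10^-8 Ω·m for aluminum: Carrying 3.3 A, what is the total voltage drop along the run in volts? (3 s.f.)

5.63 V

Section 1: A_strand = π(6.6000e-04)² = 1.368e-06 m²; R₁ = ρL/(N·A_s) = (2.69×10^-8)(7.58)/(19×1.368e-06) = 0.007842 Ω
Section 2: A = π(1.02/2 mm)² = π(5.1000e-04 m)² = 8.171e-07 m²
R₂ = (2.69×10^-8)(51.6)/(8.171e-07) = 1.699 Ω
R = R₁ + R₂ = 1.707 Ω
V = IR = 3.3 × 1.707 = 5.63 V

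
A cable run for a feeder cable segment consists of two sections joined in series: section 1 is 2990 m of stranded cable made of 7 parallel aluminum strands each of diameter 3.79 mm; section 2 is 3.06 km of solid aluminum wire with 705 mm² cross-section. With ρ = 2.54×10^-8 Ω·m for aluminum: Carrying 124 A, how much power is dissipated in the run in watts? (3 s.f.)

16500 W

Section 1: A_strand = π(1.8950e-03)² = 1.128e-05 m²; R₁ = ρL/(N·A_s) = (2.54×10^-8)(2990)/(7×1.128e-05) = 0.9617 Ω
Section 2: A = 705 mm² = 7.050e-04 m²
R₂ = (2.54×10^-8)(3060)/(7.050e-04) = 0.1102 Ω
R = R₁ + R₂ = 1.072 Ω
P = I²R = (124)² × 1.072 = 16500 W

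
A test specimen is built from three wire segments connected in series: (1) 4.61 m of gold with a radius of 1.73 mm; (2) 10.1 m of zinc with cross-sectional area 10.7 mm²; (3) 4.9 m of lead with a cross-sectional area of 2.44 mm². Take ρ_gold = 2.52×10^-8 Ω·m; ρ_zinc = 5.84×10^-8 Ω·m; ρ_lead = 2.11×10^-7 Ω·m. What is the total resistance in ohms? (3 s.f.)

Seg 1: A = πr² = π(1.7300e-03 m)² = 9.402e-06 m²
R_1 = (2.52×10^-8)(4.61)/(9.402e-06) = 0.01236 Ω
Seg 2: A = 10.7 mm² = 1.070e-05 m²
R_2 = (5.84×10^-8)(10.1)/(1.070e-05) = 0.05513 Ω
Seg 3: A = 2.44 mm² = 2.440e-06 m²
R_3 = (2.11×10^-7)(4.9)/(2.440e-06) = 0.4237 Ω
R_total = R_1 + R_2 + R_3 = 0.491 Ω

0.491 Ω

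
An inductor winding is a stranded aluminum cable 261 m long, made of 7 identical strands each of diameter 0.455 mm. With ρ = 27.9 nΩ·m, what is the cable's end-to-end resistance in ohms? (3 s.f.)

ρ = 27.9 nΩ·m = 2.79×10^-8 Ω·m
A_strand = π(2.2750e-04 m)² = 1.626e-07 m²
R_strand = ρL/A = (2.79×10^-8)(261)/(1.626e-07) = 44.78 Ω
R_total = R_strand/N = 44.78/7 = 6.40 Ω

6.40 Ω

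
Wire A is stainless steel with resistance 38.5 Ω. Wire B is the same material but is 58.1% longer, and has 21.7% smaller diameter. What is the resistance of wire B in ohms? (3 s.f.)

R ∝ L/d², so R_B/R_A = (1 + 58.1/100) × (1 − 21.7/100)⁻²
= 1.581 × 1.631 = 2.579
R_B = 2.579 × 38.5 = 99.3 Ω

99.3 Ω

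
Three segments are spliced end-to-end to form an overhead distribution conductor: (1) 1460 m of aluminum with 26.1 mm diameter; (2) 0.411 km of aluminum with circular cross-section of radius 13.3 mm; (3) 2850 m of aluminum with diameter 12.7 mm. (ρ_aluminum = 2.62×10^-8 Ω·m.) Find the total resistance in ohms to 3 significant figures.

0.680 Ω

Seg 1: A = π(d/2)² = π(1.3050e-02 m)² = 5.350e-04 m²
R_1 = (2.62×10^-8)(1460)/(5.350e-04) = 0.0715 Ω
Seg 2: A = πr² = π(1.3300e-02 m)² = 5.557e-04 m²
R_2 = (2.62×10^-8)(411)/(5.557e-04) = 0.01938 Ω
Seg 3: A = π(d/2)² = π(6.3500e-03 m)² = 1.267e-04 m²
R_3 = (2.62×10^-8)(2850)/(1.267e-04) = 0.5895 Ω
R_total = R_1 + R_2 + R_3 = 0.680 Ω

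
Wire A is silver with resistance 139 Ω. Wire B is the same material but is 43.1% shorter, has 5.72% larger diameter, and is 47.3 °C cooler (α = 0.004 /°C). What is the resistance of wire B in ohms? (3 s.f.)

R ∝ ρL/d² with ρ ∝ (1+αΔT), so R_B/R_A = (1 − 43.1/100) × (1 + 5.72/100)⁻² × (1 − 0.004×47.3)
= 0.569 × 0.8947 × 0.8108 = 0.4128
R_B = 0.4128 × 139 = 57.4 Ω

57.4 Ω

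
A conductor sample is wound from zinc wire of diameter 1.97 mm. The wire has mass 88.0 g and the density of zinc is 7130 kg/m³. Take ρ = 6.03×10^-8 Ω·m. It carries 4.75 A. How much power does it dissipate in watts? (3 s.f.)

A = π(d/2)² = π(9.8500e-04 m)² = 3.0481e-06 m²
L = m/(density·A) = 0.088/(7130×3.0481e-06) = 4.049 m
R = ρL/A = (6.03×10^-8)(4.049)/(3.0481e-06) = 0.08011 Ω
P = I²R = (4.75)² × 0.08011 = 1.81 W

1.81 W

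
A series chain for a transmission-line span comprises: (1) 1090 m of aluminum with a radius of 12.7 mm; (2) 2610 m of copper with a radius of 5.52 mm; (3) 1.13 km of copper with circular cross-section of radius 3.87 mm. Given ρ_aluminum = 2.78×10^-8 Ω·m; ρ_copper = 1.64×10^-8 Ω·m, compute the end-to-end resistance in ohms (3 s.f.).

0.901 Ω

Seg 1: A = πr² = π(1.2700e-02 m)² = 5.067e-04 m²
R_1 = (2.78×10^-8)(1090)/(5.067e-04) = 0.0598 Ω
Seg 2: A = πr² = π(5.5200e-03 m)² = 9.573e-05 m²
R_2 = (1.64×10^-8)(2610)/(9.573e-05) = 0.4472 Ω
Seg 3: A = πr² = π(3.8700e-03 m)² = 4.705e-05 m²
R_3 = (1.64×10^-8)(1130)/(4.705e-05) = 0.3939 Ω
R_total = R_1 + R_2 + R_3 = 0.901 Ω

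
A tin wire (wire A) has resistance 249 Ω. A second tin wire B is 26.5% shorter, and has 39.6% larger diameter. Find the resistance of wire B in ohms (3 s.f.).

R ∝ L/d², so R_B/R_A = (1 − 26.5/100) × (1 + 39.6/100)⁻²
= 0.735 × 0.5131 = 0.3771
R_B = 0.3771 × 249 = 93.9 Ω

93.9 Ω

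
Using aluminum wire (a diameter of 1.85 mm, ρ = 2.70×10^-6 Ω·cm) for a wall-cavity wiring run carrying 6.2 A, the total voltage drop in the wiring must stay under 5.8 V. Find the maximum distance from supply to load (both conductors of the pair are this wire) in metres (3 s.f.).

ρ = 2.70×10^-6 Ω·cm = 2.70×10^-8 Ω·m
A = π(d/2)² = π(9.2500e-04 m)² = 2.688e-06 m²
L_max = V_max·A/(2·ρI) = (5.8)(2.688e-06)/(2×2.70×10^-8×6.2) = 46.6 m

46.6 m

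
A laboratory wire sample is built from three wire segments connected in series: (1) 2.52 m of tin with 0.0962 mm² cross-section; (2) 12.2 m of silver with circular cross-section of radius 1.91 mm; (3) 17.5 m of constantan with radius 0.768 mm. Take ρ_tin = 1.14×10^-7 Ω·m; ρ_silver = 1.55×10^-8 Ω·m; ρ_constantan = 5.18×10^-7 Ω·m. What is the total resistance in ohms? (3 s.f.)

7.89 Ω

Seg 1: A = 0.0962 mm² = 9.620e-08 m²
R_1 = (1.14×10^-7)(2.52)/(9.620e-08) = 2.986 Ω
Seg 2: A = πr² = π(1.9100e-03 m)² = 1.146e-05 m²
R_2 = (1.55×10^-8)(12.2)/(1.146e-05) = 0.0165 Ω
Seg 3: A = πr² = π(7.6800e-04 m)² = 1.853e-06 m²
R_3 = (5.18×10^-7)(17.5)/(1.853e-06) = 4.892 Ω
R_total = R_1 + R_2 + R_3 = 7.89 Ω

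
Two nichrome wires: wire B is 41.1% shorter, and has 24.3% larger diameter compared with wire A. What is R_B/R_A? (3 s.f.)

0.381

R ∝ L/d², so R_B/R_A = (1 − 41.1/100) × (1 + 24.3/100)⁻²
= 0.589 × 0.6472 = 0.381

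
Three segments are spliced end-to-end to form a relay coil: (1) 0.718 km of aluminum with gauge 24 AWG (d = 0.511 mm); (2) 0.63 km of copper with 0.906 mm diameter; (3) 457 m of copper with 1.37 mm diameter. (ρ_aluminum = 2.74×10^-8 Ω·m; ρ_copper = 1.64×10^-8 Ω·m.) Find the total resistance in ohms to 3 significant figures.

117 Ω

Seg 1: A = π(0.511/2 mm)² = π(2.5550e-04 m)² = 2.051e-07 m²
R_1 = (2.74×10^-8)(718)/(2.051e-07) = 95.93 Ω
Seg 2: A = π(d/2)² = π(4.5300e-04 m)² = 6.447e-07 m²
R_2 = (1.64×10^-8)(630)/(6.447e-07) = 16.03 Ω
Seg 3: A = π(d/2)² = π(6.8500e-04 m)² = 1.474e-06 m²
R_3 = (1.64×10^-8)(457)/(1.474e-06) = 5.084 Ω
R_total = R_1 + R_2 + R_3 = 117 Ω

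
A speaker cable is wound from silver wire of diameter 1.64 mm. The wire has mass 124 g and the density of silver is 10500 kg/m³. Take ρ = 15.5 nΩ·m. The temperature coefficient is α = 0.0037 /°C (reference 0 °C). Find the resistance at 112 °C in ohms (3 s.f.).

0.0580 Ω

ρ = 15.5 nΩ·m = 1.55×10^-8 Ω·m
A = π(d/2)² = π(8.2000e-04 m)² = 2.1124e-06 m²
L = m/(density·A) = 0.124/(10500×2.1124e-06) = 5.591 m
R = ρL/A = (1.55×10^-8)(5.591)/(2.1124e-06) = 0.04102 Ω
R(112 °C) = 0.04102 × (1 + 0.0037×112) = 0.0580 Ω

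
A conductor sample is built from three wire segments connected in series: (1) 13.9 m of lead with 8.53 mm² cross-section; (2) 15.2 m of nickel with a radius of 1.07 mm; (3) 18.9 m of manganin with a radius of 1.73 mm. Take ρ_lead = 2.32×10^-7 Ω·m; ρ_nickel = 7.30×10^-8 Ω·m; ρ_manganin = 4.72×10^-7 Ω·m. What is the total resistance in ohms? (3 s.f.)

1.64 Ω

Seg 1: A = 8.53 mm² = 8.530e-06 m²
R_1 = (2.32×10^-7)(13.9)/(8.530e-06) = 0.3781 Ω
Seg 2: A = πr² = π(1.0700e-03 m)² = 3.597e-06 m²
R_2 = (7.30×10^-8)(15.2)/(3.597e-06) = 0.3085 Ω
Seg 3: A = πr² = π(1.7300e-03 m)² = 9.402e-06 m²
R_3 = (4.72×10^-7)(18.9)/(9.402e-06) = 0.9488 Ω
R_total = R_1 + R_2 + R_3 = 1.64 Ω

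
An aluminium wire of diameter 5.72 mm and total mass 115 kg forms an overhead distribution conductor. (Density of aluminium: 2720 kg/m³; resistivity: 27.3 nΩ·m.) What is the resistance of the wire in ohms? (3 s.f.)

1.75 Ω

ρ = 27.3 nΩ·m = 2.73×10^-8 Ω·m
A = π(d/2)² = π(2.8600e-03 m)² = 2.5697e-05 m²
L = m/(density·A) = 115/(2720×2.5697e-05) = 1645 m
R = ρL/A = (2.73×10^-8)(1645)/(2.5697e-05) = 1.75 Ω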